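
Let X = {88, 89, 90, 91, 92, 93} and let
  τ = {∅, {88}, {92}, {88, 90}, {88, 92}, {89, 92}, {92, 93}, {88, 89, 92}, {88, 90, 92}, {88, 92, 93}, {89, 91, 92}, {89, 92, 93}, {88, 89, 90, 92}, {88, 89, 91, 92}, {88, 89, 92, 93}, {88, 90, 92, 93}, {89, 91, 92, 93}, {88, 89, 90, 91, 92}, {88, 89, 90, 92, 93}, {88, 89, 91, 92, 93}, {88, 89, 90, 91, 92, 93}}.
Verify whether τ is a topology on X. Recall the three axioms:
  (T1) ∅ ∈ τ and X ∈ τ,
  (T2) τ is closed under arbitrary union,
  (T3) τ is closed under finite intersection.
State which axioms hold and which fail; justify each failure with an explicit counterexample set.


τ IS a topology on X.

Axiom (T1): ∅ ∈ τ? Yes; X ∈ τ? Yes.
Axiom (T2/T3): check pairwise unions and intersections of members of τ.
All pairwise intersections and unions checked — each lies in τ. Therefore τ satisfies (T1), (T2), (T3): it IS a topology on X.


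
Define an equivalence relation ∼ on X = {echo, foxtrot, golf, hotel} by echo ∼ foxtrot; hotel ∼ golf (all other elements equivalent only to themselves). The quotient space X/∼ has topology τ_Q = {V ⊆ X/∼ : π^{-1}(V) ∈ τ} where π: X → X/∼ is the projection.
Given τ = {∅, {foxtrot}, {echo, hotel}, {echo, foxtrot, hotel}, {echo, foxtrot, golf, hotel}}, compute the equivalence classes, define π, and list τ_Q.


X/∼ = {[echo=foxtrot], [golf=hotel]}; |τ_Q| = 2.

Equivalence classes: [echo=foxtrot], [golf=hotel].
Quotient map π: X → X/∼ sends echo ↦ [echo=foxtrot], foxtrot ↦ [echo=foxtrot], golf ↦ [golf=hotel], hotel ↦ [golf=hotel].
For each subset V ⊆ X/∼, compute π^{-1}(V) ⊆ X and check whether π^{-1}(V) ∈ τ. V is open in τ_Q iff π^{-1}(V) ∈ τ.
  V = {}: π^{-1}(V) = ∅ ∈ τ ✓.
  V = {[echo=foxtrot]}: π^{-1}(V) = {echo, foxtrot} ∉ τ ✗.
  V = {[golf=hotel]}: π^{-1}(V) = {golf, hotel} ∉ τ ✗.
  V = {[echo=foxtrot], [golf=hotel]}: π^{-1}(V) = {echo, foxtrot, golf, hotel} ∈ τ ✓.
Open sets in the quotient: τ_Q = {{}, {[echo=foxtrot], [golf=hotel]}} (2 elements).


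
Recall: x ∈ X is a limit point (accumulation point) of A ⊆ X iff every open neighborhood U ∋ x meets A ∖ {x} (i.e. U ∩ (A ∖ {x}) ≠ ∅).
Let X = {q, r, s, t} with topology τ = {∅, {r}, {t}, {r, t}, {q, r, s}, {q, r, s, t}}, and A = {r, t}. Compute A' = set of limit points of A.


A' = {q, s}

For each x ∈ X, list the open sets U ∈ τ with x ∈ U, then check whether U ∩ (A ∖ {x}) ≠ ∅ for every such U.
  x = q: opens ∋ x are {q, r, s}, {q, r, s, t}; each meets A ∖ {q}, so x IS a limit point.
  x = r: open {r} ∋ x has {r} ∩ (A ∖ {r}) = ∅, so x is NOT a limit point.
  x = s: opens ∋ x are {q, r, s}, {q, r, s, t}; each meets A ∖ {s}, so x IS a limit point.
  x = t: open {t} ∋ x has {t} ∩ (A ∖ {t}) = ∅, so x is NOT a limit point.
Collecting: A' = {q, s}.


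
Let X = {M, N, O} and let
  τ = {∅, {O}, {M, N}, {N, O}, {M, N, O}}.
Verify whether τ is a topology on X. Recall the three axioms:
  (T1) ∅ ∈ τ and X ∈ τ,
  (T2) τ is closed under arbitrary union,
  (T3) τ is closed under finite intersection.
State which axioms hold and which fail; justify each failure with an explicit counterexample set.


τ is NOT a topology on X.

Axiom (T1): ∅ ∈ τ? Yes; X ∈ τ? Yes.
Axiom (T2/T3): check pairwise unions and intersections of members of τ.
Counterexample for (T3): {M, N} ∩ {N, O} = {N} ∉ τ. Therefore τ is NOT a topology.


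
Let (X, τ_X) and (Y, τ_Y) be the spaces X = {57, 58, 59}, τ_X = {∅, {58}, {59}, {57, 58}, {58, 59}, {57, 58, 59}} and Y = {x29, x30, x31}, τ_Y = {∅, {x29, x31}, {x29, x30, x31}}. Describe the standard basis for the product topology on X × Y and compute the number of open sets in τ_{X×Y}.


Basis B = {∅ × ∅, {58} × {x29, x31}, {59} × {x29, x31}, {58} × {x29, x30, x31}, {59} × {x29, x30, x31}, {57, 58} × {x29, x31}, {58, 59} × {x29, x31}, {57, 58} × {x29, x30, x31}, {57, 58, 59} × {x29, x31}, {58, 59} × {x29, x30, x31}, {57, 58, 59} × {x29, x30, x31}}; |τ_{X×Y}| = 18.

Enumerate products U × V with U ∈ τ_X, V ∈ τ_Y (deduplicated):
  ∅ × ∅ = {} (∅)
  {58} × {x29, x31} = {(58,x29), (58,x31)}
  {59} × {x29, x31} = {(59,x29), (59,x31)}
  {58} × {x29, x30, x31} = {(58,x29), (58,x30), (58,x31)}
  {59} × {x29, x30, x31} = {(59,x29), (59,x30), (59,x31)}
  {57, 58} × {x29, x31} = {(57,x29), (57,x31), (58,x29), (58,x31)}
  {58, 59} × {x29, x31} = {(58,x29), (58,x31), (59,x29), (59,x31)}
  {57, 58} × {x29, x30, x31} = {(57,x29), (57,x30), (57,x31), (58,x29), (58,x30), (58,x31)}
  {57, 58, 59} × {x29, x31} = {(57,x29), (57,x31), (58,x29), (58,x31), (59,x29), (59,x31)}
  {58, 59} × {x29, x30, x31} = {(58,x29), (58,x30), (58,x31), (59,x29), (59,x30), (59,x31)}
  {57, 58, 59} × {x29, x30, x31} = {(57,x29), (57,x30), (57,x31), (58,x29), (58,x30), (58,x31), (59,x29), (59,x30), (59,x31)}
These 11 distinct sets form the basis B.
Close under arbitrary unions to get τ_{X×Y}; counting gives |τ_{X×Y}| = 18.


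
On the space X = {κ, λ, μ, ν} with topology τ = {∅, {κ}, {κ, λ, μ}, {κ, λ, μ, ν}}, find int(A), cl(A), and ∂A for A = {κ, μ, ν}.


int(A) = {κ}, cl(A) = {κ, λ, μ, ν}, ∂A = {λ, μ, ν}.

Closed sets in (X, τ) are complements of opens:
  closed(X, τ) = {∅, {ν}, {λ, μ, ν}, {κ, λ, μ, ν}}.
int(A) = ⋃ {U ∈ τ : U ⊆ A}. Opens contained in A: ∅, {κ}.
Taking the union of these: int(A) = {κ}.
cl(A) = ⋂ {C closed : A ⊆ C}. Closed sets containing A: {κ, λ, μ, ν}.
Intersecting these: cl(A) = {κ, λ, μ, ν}.
∂A = cl(A) ∖ int(A) = {κ, λ, μ, ν} ∖ {κ} = {λ, μ, ν}.


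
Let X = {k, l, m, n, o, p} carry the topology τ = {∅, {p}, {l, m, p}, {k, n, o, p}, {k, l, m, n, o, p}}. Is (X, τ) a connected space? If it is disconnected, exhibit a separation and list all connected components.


(X, τ) is connected.

Find clopen sets (U ∈ τ with X ∖ U ∈ τ):
  U = ∅, X ∖ U = {k, l, m, n, o, p} — both open, so U is clopen.
  U = {k, l, m, n, o, p}, X ∖ U = ∅ — both open, so U is clopen.
Only trivial clopens (∅ and X) exist, so (X, τ) is connected.
Compute connected components by grouping points that agree on all clopens:
  component: {k, l, m, n, o, p}


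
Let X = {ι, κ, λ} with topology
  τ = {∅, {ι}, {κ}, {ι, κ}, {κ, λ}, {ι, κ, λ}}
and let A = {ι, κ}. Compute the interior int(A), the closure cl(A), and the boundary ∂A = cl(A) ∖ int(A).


int(A) = {ι, κ}, cl(A) = {ι, κ, λ}, ∂A = {λ}.

Closed sets in (X, τ) are complements of opens:
  closed(X, τ) = {∅, {ι}, {λ}, {ι, λ}, {κ, λ}, {ι, κ, λ}}.
int(A) = ⋃ {U ∈ τ : U ⊆ A}. Opens contained in A: ∅, {ι}, {κ}, {ι, κ}.
Taking the union of these: int(A) = {ι, κ}.
cl(A) = ⋂ {C closed : A ⊆ C}. Closed sets containing A: {ι, κ, λ}.
Intersecting these: cl(A) = {ι, κ, λ}.
∂A = cl(A) ∖ int(A) = {ι, κ, λ} ∖ {ι, κ} = {λ}.


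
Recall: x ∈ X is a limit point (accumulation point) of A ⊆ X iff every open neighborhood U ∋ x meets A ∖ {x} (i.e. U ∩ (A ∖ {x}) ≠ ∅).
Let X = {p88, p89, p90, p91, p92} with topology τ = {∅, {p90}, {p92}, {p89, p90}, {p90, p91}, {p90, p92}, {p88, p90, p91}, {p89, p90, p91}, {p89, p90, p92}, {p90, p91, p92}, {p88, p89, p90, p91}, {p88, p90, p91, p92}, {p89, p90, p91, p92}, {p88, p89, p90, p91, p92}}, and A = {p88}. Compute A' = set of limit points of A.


A' = ∅

For each x ∈ X, list the open sets U ∈ τ with x ∈ U, then check whether U ∩ (A ∖ {x}) ≠ ∅ for every such U.
  x = p88: open {p88, p90, p91} ∋ x has {p88, p90, p91} ∩ (A ∖ {p88}) = ∅, so x is NOT a limit point.
  x = p89: open {p89, p90} ∋ x has {p89, p90} ∩ (A ∖ {p89}) = ∅, so x is NOT a limit point.
  x = p90: open {p90} ∋ x has {p90} ∩ (A ∖ {p90}) = ∅, so x is NOT a limit point.
  x = p91: open {p90, p91} ∋ x has {p90, p91} ∩ (A ∖ {p91}) = ∅, so x is NOT a limit point.
  x = p92: open {p92} ∋ x has {p92} ∩ (A ∖ {p92}) = ∅, so x is NOT a limit point.
Collecting: A' = ∅.


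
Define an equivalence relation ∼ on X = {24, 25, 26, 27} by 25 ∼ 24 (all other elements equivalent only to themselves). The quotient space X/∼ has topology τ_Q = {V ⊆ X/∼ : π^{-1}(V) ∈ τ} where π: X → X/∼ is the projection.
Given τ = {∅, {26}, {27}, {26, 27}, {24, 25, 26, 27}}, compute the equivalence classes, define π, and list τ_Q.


X/∼ = {[24=25], [26], [27]}; |τ_Q| = 5.

Equivalence classes: [24=25], [26], [27].
Quotient map π: X → X/∼ sends 24 ↦ [24=25], 25 ↦ [24=25], 26 ↦ [26], 27 ↦ [27].
For each subset V ⊆ X/∼, compute π^{-1}(V) ⊆ X and check whether π^{-1}(V) ∈ τ. V is open in τ_Q iff π^{-1}(V) ∈ τ.
  V = {}: π^{-1}(V) = ∅ ∈ τ ✓.
  V = {[24=25]}: π^{-1}(V) = {24, 25} ∉ τ ✗.
  V = {[26]}: π^{-1}(V) = {26} ∈ τ ✓.
  V = {[24=25], [26]}: π^{-1}(V) = {24, 25, 26} ∉ τ ✗.
  V = {[27]}: π^{-1}(V) = {27} ∈ τ ✓.
  V = {[24=25], [27]}: π^{-1}(V) = {24, 25, 27} ∉ τ ✗.
  V = {[26], [27]}: π^{-1}(V) = {26, 27} ∈ τ ✓.
  V = {[24=25], [26], [27]}: π^{-1}(V) = {24, 25, 26, 27} ∈ τ ✓.
Open sets in the quotient: τ_Q = {{}, {[26]}, {[27]}, {[26], [27]}, {[24=25], [26], [27]}} (5 elements).


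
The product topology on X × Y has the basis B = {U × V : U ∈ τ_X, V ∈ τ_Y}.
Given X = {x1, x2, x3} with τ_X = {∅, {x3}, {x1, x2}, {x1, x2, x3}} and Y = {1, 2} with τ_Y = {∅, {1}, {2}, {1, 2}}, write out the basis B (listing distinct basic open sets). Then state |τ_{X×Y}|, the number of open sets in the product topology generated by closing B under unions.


Basis B = {∅ × ∅, {x3} × {1}, {x3} × {2}, {x1, x2} × {1}, {x1, x2} × {2}, {x3} × {1, 2}, {x1, x2, x3} × {1}, {x1, x2, x3} × {2}, {x1, x2} × {1, 2}, {x1, x2, x3} × {1, 2}}; |τ_{X×Y}| = 16.

Enumerate products U × V with U ∈ τ_X, V ∈ τ_Y (deduplicated):
  ∅ × ∅ = {} (∅)
  {x3} × {1} = {(x3,1)}
  {x3} × {2} = {(x3,2)}
  {x1, x2} × {1} = {(x1,1), (x2,1)}
  {x1, x2} × {2} = {(x1,2), (x2,2)}
  {x3} × {1, 2} = {(x3,1), (x3,2)}
  {x1, x2, x3} × {1} = {(x1,1), (x2,1), (x3,1)}
  {x1, x2, x3} × {2} = {(x1,2), (x2,2), (x3,2)}
  {x1, x2} × {1, 2} = {(x1,1), (x1,2), (x2,1), (x2,2)}
  {x1, x2, x3} × {1, 2} = {(x1,1), (x1,2), (x2,1), (x2,2), (x3,1), (x3,2)}
These 10 distinct sets form the basis B.
Close under arbitrary unions to get τ_{X×Y}; counting gives |τ_{X×Y}| = 16.


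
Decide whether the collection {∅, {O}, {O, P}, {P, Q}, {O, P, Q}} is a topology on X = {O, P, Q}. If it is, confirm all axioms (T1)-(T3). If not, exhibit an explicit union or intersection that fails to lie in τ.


τ is NOT a topology on X.

Axiom (T1): ∅ ∈ τ? Yes; X ∈ τ? Yes.
Axiom (T2/T3): check pairwise unions and intersections of members of τ.
Counterexample for (T3): {O, P} ∩ {P, Q} = {P} ∉ τ. Therefore τ is NOT a topology.


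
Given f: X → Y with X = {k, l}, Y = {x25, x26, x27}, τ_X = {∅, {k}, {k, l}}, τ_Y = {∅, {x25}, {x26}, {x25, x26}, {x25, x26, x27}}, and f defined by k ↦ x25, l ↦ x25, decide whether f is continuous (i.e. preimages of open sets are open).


f IS continuous.

Compute f^{-1}(U) for each U ∈ τ_Y:
  U = ∅: f^{-1}(U) = ∅ ∈ τ_X ✓.
  U = {x25}: f^{-1}(U) = {k, l} ∈ τ_X ✓.
  U = {x26}: f^{-1}(U) = ∅ ∈ τ_X ✓.
  U = {x25, x26}: f^{-1}(U) = {k, l} ∈ τ_X ✓.
  U = {x25, x26, x27}: f^{-1}(U) = {k, l} ∈ τ_X ✓.
Every preimage lies in τ_X, so f IS continuous.


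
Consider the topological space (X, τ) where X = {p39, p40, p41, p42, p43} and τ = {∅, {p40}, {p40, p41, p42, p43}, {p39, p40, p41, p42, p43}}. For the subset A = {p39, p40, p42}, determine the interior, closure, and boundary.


int(A) = {p40}, cl(A) = {p39, p40, p41, p42, p43}, ∂A = {p39, p41, p42, p43}.

Closed sets in (X, τ) are complements of opens:
  closed(X, τ) = {∅, {p39}, {p39, p41, p42, p43}, {p39, p40, p41, p42, p43}}.
int(A) = ⋃ {U ∈ τ : U ⊆ A}. Opens contained in A: ∅, {p40}.
Taking the union of these: int(A) = {p40}.
cl(A) = ⋂ {C closed : A ⊆ C}. Closed sets containing A: {p39, p40, p41, p42, p43}.
Intersecting these: cl(A) = {p39, p40, p41, p42, p43}.
∂A = cl(A) ∖ int(A) = {p39, p40, p41, p42, p43} ∖ {p40} = {p39, p41, p42, p43}.


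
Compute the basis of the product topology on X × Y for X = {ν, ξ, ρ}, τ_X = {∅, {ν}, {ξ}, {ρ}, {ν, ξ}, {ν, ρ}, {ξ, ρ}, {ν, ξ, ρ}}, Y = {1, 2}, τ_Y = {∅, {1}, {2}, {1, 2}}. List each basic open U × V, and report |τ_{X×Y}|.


Basis B = {∅ × ∅, {ν} × {1}, {ν} × {2}, {ξ} × {1}, {ξ} × {2}, {ρ} × {1}, {ρ} × {2}, {ν} × {1, 2}, {ν, ξ} × {1}, {ν, ρ} × {1}, {ν, ξ} × {2}, {ν, ρ} × {2}, {ξ} × {1, 2}, {ξ, ρ} × {1}, {ξ, ρ} × {2}, {ρ} × {1, 2}, {ν, ξ, ρ} × {1}, {ν, ξ, ρ} × {2}, {ν, ξ} × {1, 2}, {ν, ρ} × {1, 2}, {ξ, ρ} × {1, 2}, {ν, ξ, ρ} × {1, 2}}; |τ_{X×Y}| = 64.

Enumerate products U × V with U ∈ τ_X, V ∈ τ_Y (deduplicated):
  ∅ × ∅ = {} (∅)
  {ν} × {1} = {(ν,1)}
  {ν} × {2} = {(ν,2)}
  {ξ} × {1} = {(ξ,1)}
  {ξ} × {2} = {(ξ,2)}
  {ρ} × {1} = {(ρ,1)}
  {ρ} × {2} = {(ρ,2)}
  {ν} × {1, 2} = {(ν,1), (ν,2)}
  {ν, ξ} × {1} = {(ν,1), (ξ,1)}
  {ν, ρ} × {1} = {(ν,1), (ρ,1)}
  {ν, ξ} × {2} = {(ν,2), (ξ,2)}
  {ν, ρ} × {2} = {(ν,2), (ρ,2)}
  {ξ} × {1, 2} = {(ξ,1), (ξ,2)}
  {ξ, ρ} × {1} = {(ξ,1), (ρ,1)}
  {ξ, ρ} × {2} = {(ξ,2), (ρ,2)}
  {ρ} × {1, 2} = {(ρ,1), (ρ,2)}
  {ν, ξ, ρ} × {1} = {(ν,1), (ξ,1), (ρ,1)}
  {ν, ξ, ρ} × {2} = {(ν,2), (ξ,2), (ρ,2)}
  {ν, ξ} × {1, 2} = {(ν,1), (ν,2), (ξ,1), (ξ,2)}
  {ν, ρ} × {1, 2} = {(ν,1), (ν,2), (ρ,1), (ρ,2)}
  {ξ, ρ} × {1, 2} = {(ξ,1), (ξ,2), (ρ,1), (ρ,2)}
  {ν, ξ, ρ} × {1, 2} = {(ν,1), (ν,2), (ξ,1), (ξ,2), (ρ,1), (ρ,2)}
These 22 distinct sets form the basis B.
Close under arbitrary unions to get τ_{X×Y}; counting gives |τ_{X×Y}| = 64.


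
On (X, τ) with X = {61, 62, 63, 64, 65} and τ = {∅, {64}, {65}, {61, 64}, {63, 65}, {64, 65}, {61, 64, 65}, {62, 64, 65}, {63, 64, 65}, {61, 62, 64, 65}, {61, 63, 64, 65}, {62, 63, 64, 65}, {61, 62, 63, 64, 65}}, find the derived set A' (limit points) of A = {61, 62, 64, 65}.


A' = {61, 62, 63}

For each x ∈ X, list the open sets U ∈ τ with x ∈ U, then check whether U ∩ (A ∖ {x}) ≠ ∅ for every such U.
  x = 61: opens ∋ x are {61, 64}, {61, 64, 65}, {61, 62, 64, 65}, {61, 63, 64, 65}, {61, 62, 63, 64, 65}; each meets A ∖ {61}, so x IS a limit point.
  x = 62: opens ∋ x are {62, 64, 65}, {61, 62, 64, 65}, {62, 63, 64, 65}, {61, 62, 63, 64, 65}; each meets A ∖ {62}, so x IS a limit point.
  x = 63: opens ∋ x are {63, 65}, {63, 64, 65}, {61, 63, 64, 65}, {62, 63, 64, 65}, {61, 62, 63, 64, 65}; each meets A ∖ {63}, so x IS a limit point.
  x = 64: open {64} ∋ x has {64} ∩ (A ∖ {64}) = ∅, so x is NOT a limit point.
  x = 65: open {65} ∋ x has {65} ∩ (A ∖ {65}) = ∅, so x is NOT a limit point.
Collecting: A' = {61, 62, 63}.


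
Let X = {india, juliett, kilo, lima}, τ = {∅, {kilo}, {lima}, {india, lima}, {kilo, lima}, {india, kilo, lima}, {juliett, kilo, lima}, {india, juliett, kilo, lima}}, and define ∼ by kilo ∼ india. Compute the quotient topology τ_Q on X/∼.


X/∼ = {[india=kilo], [juliett], [lima]}; |τ_Q| = 4.

Equivalence classes: [india=kilo], [juliett], [lima].
Quotient map π: X → X/∼ sends india ↦ [india=kilo], juliett ↦ [juliett], kilo ↦ [india=kilo], lima ↦ [lima].
For each subset V ⊆ X/∼, compute π^{-1}(V) ⊆ X and check whether π^{-1}(V) ∈ τ. V is open in τ_Q iff π^{-1}(V) ∈ τ.
  V = {}: π^{-1}(V) = ∅ ∈ τ ✓.
  V = {[india=kilo]}: π^{-1}(V) = {india, kilo} ∉ τ ✗.
  V = {[juliett]}: π^{-1}(V) = {juliett} ∉ τ ✗.
  V = {[india=kilo], [juliett]}: π^{-1}(V) = {india, juliett, kilo} ∉ τ ✗.
  V = {[lima]}: π^{-1}(V) = {lima} ∈ τ ✓.
  V = {[india=kilo], [lima]}: π^{-1}(V) = {india, kilo, lima} ∈ τ ✓.
  V = {[juliett], [lima]}: π^{-1}(V) = {juliett, lima} ∉ τ ✗.
  V = {[india=kilo], [juliett], [lima]}: π^{-1}(V) = {india, juliett, kilo, lima} ∈ τ ✓.
Open sets in the quotient: τ_Q = {{}, {[lima]}, {[india=kilo], [lima]}, {[india=kilo], [juliett], [lima]}} (4 elements).


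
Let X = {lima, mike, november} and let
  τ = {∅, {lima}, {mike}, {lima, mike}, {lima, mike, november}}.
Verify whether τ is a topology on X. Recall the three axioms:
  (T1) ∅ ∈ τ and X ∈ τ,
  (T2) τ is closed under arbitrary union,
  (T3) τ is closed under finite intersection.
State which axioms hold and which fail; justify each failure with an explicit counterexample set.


τ IS a topology on X.

Axiom (T1): ∅ ∈ τ? Yes; X ∈ τ? Yes.
Axiom (T2/T3): check pairwise unions and intersections of members of τ.
All pairwise intersections and unions checked — each lies in τ. Therefore τ satisfies (T1), (T2), (T3): it IS a topology on X.


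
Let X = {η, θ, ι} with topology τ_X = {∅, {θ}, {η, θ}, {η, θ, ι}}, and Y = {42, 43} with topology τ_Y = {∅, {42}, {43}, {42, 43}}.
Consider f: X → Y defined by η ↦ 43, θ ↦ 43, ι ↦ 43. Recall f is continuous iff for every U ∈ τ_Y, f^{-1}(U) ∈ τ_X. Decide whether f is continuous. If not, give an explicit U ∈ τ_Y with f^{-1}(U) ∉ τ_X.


f IS continuous.

Compute f^{-1}(U) for each U ∈ τ_Y:
  U = ∅: f^{-1}(U) = ∅ ∈ τ_X ✓.
  U = {42}: f^{-1}(U) = ∅ ∈ τ_X ✓.
  U = {43}: f^{-1}(U) = {η, θ, ι} ∈ τ_X ✓.
  U = {42, 43}: f^{-1}(U) = {η, θ, ι} ∈ τ_X ✓.
Every preimage lies in τ_X, so f IS continuous.


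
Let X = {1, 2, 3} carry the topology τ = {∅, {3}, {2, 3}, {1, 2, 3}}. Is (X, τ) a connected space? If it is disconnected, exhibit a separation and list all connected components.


(X, τ) is connected.

Find clopen sets (U ∈ τ with X ∖ U ∈ τ):
  U = ∅, X ∖ U = {1, 2, 3} — both open, so U is clopen.
  U = {1, 2, 3}, X ∖ U = ∅ — both open, so U is clopen.
Only trivial clopens (∅ and X) exist, so (X, τ) is connected.
Compute connected components by grouping points that agree on all clopens:
  component: {1, 2, 3}


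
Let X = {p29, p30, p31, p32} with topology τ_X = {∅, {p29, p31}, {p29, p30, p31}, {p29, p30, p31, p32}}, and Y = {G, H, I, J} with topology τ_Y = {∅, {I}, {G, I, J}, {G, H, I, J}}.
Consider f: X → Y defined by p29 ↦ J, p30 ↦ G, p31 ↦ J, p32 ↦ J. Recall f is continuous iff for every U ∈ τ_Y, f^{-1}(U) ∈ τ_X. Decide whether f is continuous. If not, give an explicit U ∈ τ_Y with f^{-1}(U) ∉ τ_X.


f IS continuous.

Compute f^{-1}(U) for each U ∈ τ_Y:
  U = ∅: f^{-1}(U) = ∅ ∈ τ_X ✓.
  U = {I}: f^{-1}(U) = ∅ ∈ τ_X ✓.
  U = {G, I, J}: f^{-1}(U) = {p29, p30, p31, p32} ∈ τ_X ✓.
  U = {G, H, I, J}: f^{-1}(U) = {p29, p30, p31, p32} ∈ τ_X ✓.
Every preimage lies in τ_X, so f IS continuous.


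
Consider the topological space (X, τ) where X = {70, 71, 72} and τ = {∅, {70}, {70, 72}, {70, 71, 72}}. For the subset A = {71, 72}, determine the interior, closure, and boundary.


int(A) = ∅, cl(A) = {71, 72}, ∂A = {71, 72}.

Closed sets in (X, τ) are complements of opens:
  closed(X, τ) = {∅, {71}, {71, 72}, {70, 71, 72}}.
int(A) = ⋃ {U ∈ τ : U ⊆ A}. Opens contained in A: ∅.
Taking the union of these: int(A) = ∅.
cl(A) = ⋂ {C closed : A ⊆ C}. Closed sets containing A: {71, 72}, {70, 71, 72}.
Intersecting these: cl(A) = {71, 72}.
∂A = cl(A) ∖ int(A) = {71, 72} ∖ ∅ = {71, 72}.


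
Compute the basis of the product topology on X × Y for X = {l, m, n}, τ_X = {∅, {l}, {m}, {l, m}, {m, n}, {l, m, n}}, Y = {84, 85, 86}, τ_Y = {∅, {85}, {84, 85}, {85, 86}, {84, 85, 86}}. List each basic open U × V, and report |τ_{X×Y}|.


Basis B = {∅ × ∅, {l} × {85}, {m} × {85}, {l} × {84, 85}, {l} × {85, 86}, {l, m} × {85}, {m} × {84, 85}, {m} × {85, 86}, {m, n} × {85}, {l} × {84, 85, 86}, {l, m, n} × {85}, {m} × {84, 85, 86}, {l, m} × {84, 85}, {l, m} × {85, 86}, {m, n} × {84, 85}, {m, n} × {85, 86}, {l, m} × {84, 85, 86}, {l, m, n} × {84, 85}, {l, m, n} × {85, 86}, {m, n} × {84, 85, 86}, {l, m, n} × {84, 85, 86}}; |τ_{X×Y}| = 70.

Enumerate products U × V with U ∈ τ_X, V ∈ τ_Y (deduplicated):
  ∅ × ∅ = {} (∅)
  {l} × {85} = {(l,85)}
  {m} × {85} = {(m,85)}
  {l} × {84, 85} = {(l,84), (l,85)}
  {l} × {85, 86} = {(l,85), (l,86)}
  {l, m} × {85} = {(l,85), (m,85)}
  {m} × {84, 85} = {(m,84), (m,85)}
  {m} × {85, 86} = {(m,85), (m,86)}
  {m, n} × {85} = {(m,85), (n,85)}
  {l} × {84, 85, 86} = {(l,84), (l,85), (l,86)}
  {l, m, n} × {85} = {(l,85), (m,85), (n,85)}
  {m} × {84, 85, 86} = {(m,84), (m,85), (m,86)}
  {l, m} × {84, 85} = {(l,84), (l,85), (m,84), (m,85)}
  {l, m} × {85, 86} = {(l,85), (l,86), (m,85), (m,86)}
  {m, n} × {84, 85} = {(m,84), (m,85), (n,84), (n,85)}
  {m, n} × {85, 86} = {(m,85), (m,86), (n,85), (n,86)}
  {l, m} × {84, 85, 86} = {(l,84), (l,85), (l,86), (m,84), (m,85), (m,86)}
  {l, m, n} × {84, 85} = {(l,84), (l,85), (m,84), (m,85), (n,84), (n,85)}
  {l, m, n} × {85, 86} = {(l,85), (l,86), (m,85), (m,86), (n,85), (n,86)}
  {m, n} × {84, 85, 86} = {(m,84), (m,85), (m,86), (n,84), (n,85), (n,86)}
  {l, m, n} × {84, 85, 86} = {(l,84), (l,85), (l,86), (m,84), (m,85), (m,86), (n,84), (n,85), (n,86)}
These 21 distinct sets form the basis B.
Close under arbitrary unions to get τ_{X×Y}; counting gives |τ_{X×Y}| = 70.


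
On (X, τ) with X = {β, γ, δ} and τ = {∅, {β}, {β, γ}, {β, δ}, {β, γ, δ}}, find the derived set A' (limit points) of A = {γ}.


A' = ∅

For each x ∈ X, list the open sets U ∈ τ with x ∈ U, then check whether U ∩ (A ∖ {x}) ≠ ∅ for every such U.
  x = β: open {β} ∋ x has {β} ∩ (A ∖ {β}) = ∅, so x is NOT a limit point.
  x = γ: open {β, γ} ∋ x has {β, γ} ∩ (A ∖ {γ}) = ∅, so x is NOT a limit point.
  x = δ: open {β, δ} ∋ x has {β, δ} ∩ (A ∖ {δ}) = ∅, so x is NOT a limit point.
Collecting: A' = ∅.


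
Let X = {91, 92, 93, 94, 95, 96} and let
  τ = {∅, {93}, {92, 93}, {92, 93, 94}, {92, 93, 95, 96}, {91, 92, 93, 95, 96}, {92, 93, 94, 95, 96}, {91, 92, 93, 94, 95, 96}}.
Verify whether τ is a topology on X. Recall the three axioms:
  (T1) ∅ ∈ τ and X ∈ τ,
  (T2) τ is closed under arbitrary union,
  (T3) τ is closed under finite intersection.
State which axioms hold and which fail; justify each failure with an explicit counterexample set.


τ IS a topology on X.

Axiom (T1): ∅ ∈ τ? Yes; X ∈ τ? Yes.
Axiom (T2/T3): check pairwise unions and intersections of members of τ.
All pairwise intersections and unions checked — each lies in τ. Therefore τ satisfies (T1), (T2), (T3): it IS a topology on X.


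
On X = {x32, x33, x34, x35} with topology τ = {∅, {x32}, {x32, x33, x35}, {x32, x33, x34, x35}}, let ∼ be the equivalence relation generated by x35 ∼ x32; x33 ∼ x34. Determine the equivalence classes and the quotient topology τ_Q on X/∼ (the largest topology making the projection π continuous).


X/∼ = {[x32=x35], [x33=x34]}; |τ_Q| = 2.

Equivalence classes: [x32=x35], [x33=x34].
Quotient map π: X → X/∼ sends x32 ↦ [x32=x35], x33 ↦ [x33=x34], x34 ↦ [x33=x34], x35 ↦ [x32=x35].
For each subset V ⊆ X/∼, compute π^{-1}(V) ⊆ X and check whether π^{-1}(V) ∈ τ. V is open in τ_Q iff π^{-1}(V) ∈ τ.
  V = {}: π^{-1}(V) = ∅ ∈ τ ✓.
  V = {[x32=x35]}: π^{-1}(V) = {x32, x35} ∉ τ ✗.
  V = {[x33=x34]}: π^{-1}(V) = {x33, x34} ∉ τ ✗.
  V = {[x32=x35], [x33=x34]}: π^{-1}(V) = {x32, x33, x34, x35} ∈ τ ✓.
Open sets in the quotient: τ_Q = {{}, {[x32=x35], [x33=x34]}} (2 elements).


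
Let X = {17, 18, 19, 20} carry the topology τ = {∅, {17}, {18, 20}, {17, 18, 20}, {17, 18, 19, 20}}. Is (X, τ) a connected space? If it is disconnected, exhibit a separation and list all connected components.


(X, τ) is connected.

Find clopen sets (U ∈ τ with X ∖ U ∈ τ):
  U = ∅, X ∖ U = {17, 18, 19, 20} — both open, so U is clopen.
  U = {17, 18, 19, 20}, X ∖ U = ∅ — both open, so U is clopen.
Only trivial clopens (∅ and X) exist, so (X, τ) is connected.
Compute connected components by grouping points that agree on all clopens:
  component: {17, 18, 19, 20}


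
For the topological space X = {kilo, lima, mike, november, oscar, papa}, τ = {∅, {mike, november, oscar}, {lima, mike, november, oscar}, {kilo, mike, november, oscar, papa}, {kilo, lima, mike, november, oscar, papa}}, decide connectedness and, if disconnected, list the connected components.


(X, τ) is connected.

Find clopen sets (U ∈ τ with X ∖ U ∈ τ):
  U = ∅, X ∖ U = {kilo, lima, mike, november, oscar, papa} — both open, so U is clopen.
  U = {kilo, lima, mike, november, oscar, papa}, X ∖ U = ∅ — both open, so U is clopen.
Only trivial clopens (∅ and X) exist, so (X, τ) is connected.
Compute connected components by grouping points that agree on all clopens:
  component: {kilo, lima, mike, november, oscar, papa}


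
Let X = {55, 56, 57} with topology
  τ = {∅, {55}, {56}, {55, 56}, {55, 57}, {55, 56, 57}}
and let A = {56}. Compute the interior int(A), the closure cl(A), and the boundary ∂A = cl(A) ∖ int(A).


int(A) = {56}, cl(A) = {56}, ∂A = ∅.

Closed sets in (X, τ) are complements of opens:
  closed(X, τ) = {∅, {56}, {57}, {55, 57}, {56, 57}, {55, 56, 57}}.
int(A) = ⋃ {U ∈ τ : U ⊆ A}. Opens contained in A: ∅, {56}.
Taking the union of these: int(A) = {56}.
cl(A) = ⋂ {C closed : A ⊆ C}. Closed sets containing A: {56}, {56, 57}, {55, 56, 57}.
Intersecting these: cl(A) = {56}.
∂A = cl(A) ∖ int(A) = {56} ∖ {56} = ∅.


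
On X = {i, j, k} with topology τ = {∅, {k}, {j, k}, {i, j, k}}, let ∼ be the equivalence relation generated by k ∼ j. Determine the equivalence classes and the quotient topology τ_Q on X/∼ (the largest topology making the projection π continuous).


X/∼ = {[i], [j=k]}; |τ_Q| = 3.

Equivalence classes: [i], [j=k].
Quotient map π: X → X/∼ sends i ↦ [i], j ↦ [j=k], k ↦ [j=k].
For each subset V ⊆ X/∼, compute π^{-1}(V) ⊆ X and check whether π^{-1}(V) ∈ τ. V is open in τ_Q iff π^{-1}(V) ∈ τ.
  V = {}: π^{-1}(V) = ∅ ∈ τ ✓.
  V = {[i]}: π^{-1}(V) = {i} ∉ τ ✗.
  V = {[j=k]}: π^{-1}(V) = {j, k} ∈ τ ✓.
  V = {[i], [j=k]}: π^{-1}(V) = {i, j, k} ∈ τ ✓.
Open sets in the quotient: τ_Q = {{}, {[j=k]}, {[i], [j=k]}} (3 elements).


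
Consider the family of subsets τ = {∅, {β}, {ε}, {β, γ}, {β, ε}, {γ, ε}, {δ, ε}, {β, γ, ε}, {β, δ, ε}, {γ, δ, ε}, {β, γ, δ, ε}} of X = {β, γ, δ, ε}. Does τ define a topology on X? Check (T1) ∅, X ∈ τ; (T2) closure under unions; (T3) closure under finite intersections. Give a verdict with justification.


τ is NOT a topology on X.

Axiom (T1): ∅ ∈ τ? Yes; X ∈ τ? Yes.
Axiom (T2/T3): check pairwise unions and intersections of members of τ.
Counterexample for (T3): {β, γ} ∩ {γ, ε} = {γ} ∉ τ. Therefore τ is NOT a topology.


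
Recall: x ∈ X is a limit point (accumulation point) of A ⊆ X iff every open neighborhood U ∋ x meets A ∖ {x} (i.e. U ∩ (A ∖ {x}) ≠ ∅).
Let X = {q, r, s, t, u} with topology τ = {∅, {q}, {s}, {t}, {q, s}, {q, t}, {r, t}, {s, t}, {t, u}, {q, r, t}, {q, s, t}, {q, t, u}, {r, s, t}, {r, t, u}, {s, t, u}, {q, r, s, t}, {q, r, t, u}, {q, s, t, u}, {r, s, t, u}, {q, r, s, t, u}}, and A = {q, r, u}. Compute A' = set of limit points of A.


A' = ∅

For each x ∈ X, list the open sets U ∈ τ with x ∈ U, then check whether U ∩ (A ∖ {x}) ≠ ∅ for every such U.
  x = q: open {q} ∋ x has {q} ∩ (A ∖ {q}) = ∅, so x is NOT a limit point.
  x = r: open {r, t} ∋ x has {r, t} ∩ (A ∖ {r}) = ∅, so x is NOT a limit point.
  x = s: open {s} ∋ x has {s} ∩ (A ∖ {s}) = ∅, so x is NOT a limit point.
  x = t: open {t} ∋ x has {t} ∩ (A ∖ {t}) = ∅, so x is NOT a limit point.
  x = u: open {t, u} ∋ x has {t, u} ∩ (A ∖ {u}) = ∅, so x is NOT a limit point.
Collecting: A' = ∅.


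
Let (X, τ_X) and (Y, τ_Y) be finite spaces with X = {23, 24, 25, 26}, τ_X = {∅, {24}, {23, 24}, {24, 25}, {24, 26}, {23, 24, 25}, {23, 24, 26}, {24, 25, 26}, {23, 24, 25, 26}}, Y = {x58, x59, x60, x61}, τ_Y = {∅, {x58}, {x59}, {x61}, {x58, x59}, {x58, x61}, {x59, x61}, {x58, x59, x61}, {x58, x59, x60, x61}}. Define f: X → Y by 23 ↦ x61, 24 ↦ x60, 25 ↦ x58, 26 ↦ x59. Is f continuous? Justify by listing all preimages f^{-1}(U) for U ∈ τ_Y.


f is NOT continuous.

Compute f^{-1}(U) for each U ∈ τ_Y:
  U = ∅: f^{-1}(U) = ∅ ∈ τ_X ✓.
  U = {x58}: f^{-1}(U) = {25} ∉ τ_X ✗.
  U = {x59}: f^{-1}(U) = {26} ∉ τ_X ✗.
  U = {x61}: f^{-1}(U) = {23} ∉ τ_X ✗.
  U = {x58, x59}: f^{-1}(U) = {25, 26} ∉ τ_X ✗.
  U = {x58, x61}: f^{-1}(U) = {23, 25} ∉ τ_X ✗.
  U = {x59, x61}: f^{-1}(U) = {23, 26} ∉ τ_X ✗.
  U = {x58, x59, x61}: f^{-1}(U) = {23, 25, 26} ∉ τ_X ✗.
  U = {x58, x59, x60, x61}: f^{-1}(U) = {23, 24, 25, 26} ∈ τ_X ✓.
Found U = {x58} with f^{-1}(U) = {25} not in τ_X. Therefore f is NOT continuous.


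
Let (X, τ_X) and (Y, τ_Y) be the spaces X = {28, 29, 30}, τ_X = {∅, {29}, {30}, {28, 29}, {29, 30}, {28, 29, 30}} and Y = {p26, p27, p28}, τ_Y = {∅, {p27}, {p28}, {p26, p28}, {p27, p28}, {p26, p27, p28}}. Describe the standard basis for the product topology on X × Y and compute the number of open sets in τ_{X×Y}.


Basis B = {∅ × ∅, {29} × {p27}, {29} × {p28}, {30} × {p27}, {30} × {p28}, {28, 29} × {p27}, {28, 29} × {p28}, {29} × {p26, p28}, {29} × {p27, p28}, {29, 30} × {p27}, {29, 30} × {p28}, {30} × {p26, p28}, {30} × {p27, p28}, {28, 29, 30} × {p27}, {28, 29, 30} × {p28}, {29} × {p26, p27, p28}, {30} × {p26, p27, p28}, {28, 29} × {p26, p28}, {28, 29} × {p27, p28}, {29, 30} × {p26, p28}, {29, 30} × {p27, p28}, {28, 29} × {p26, p27, p28}, {28, 29, 30} × {p26, p28}, {28, 29, 30} × {p27, p28}, {29, 30} × {p26, p27, p28}, {28, 29, 30} × {p26, p27, p28}}; |τ_{X×Y}| = 108.

Enumerate products U × V with U ∈ τ_X, V ∈ τ_Y (deduplicated):
  ∅ × ∅ = {} (∅)
  {29} × {p27} = {(29,p27)}
  {29} × {p28} = {(29,p28)}
  {30} × {p27} = {(30,p27)}
  {30} × {p28} = {(30,p28)}
  {28, 29} × {p27} = {(28,p27), (29,p27)}
  {28, 29} × {p28} = {(28,p28), (29,p28)}
  {29} × {p26, p28} = {(29,p26), (29,p28)}
  {29} × {p27, p28} = {(29,p27), (29,p28)}
  {29, 30} × {p27} = {(29,p27), (30,p27)}
  {29, 30} × {p28} = {(29,p28), (30,p28)}
  {30} × {p26, p28} = {(30,p26), (30,p28)}
  {30} × {p27, p28} = {(30,p27), (30,p28)}
  {28, 29, 30} × {p27} = {(28,p27), (29,p27), (30,p27)}
  {28, 29, 30} × {p28} = {(28,p28), (29,p28), (30,p28)}
  {29} × {p26, p27, p28} = {(29,p26), (29,p27), (29,p28)}
  {30} × {p26, p27, p28} = {(30,p26), (30,p27), (30,p28)}
  {28, 29} × {p26, p28} = {(28,p26), (28,p28), (29,p26), (29,p28)}
  {28, 29} × {p27, p28} = {(28,p27), (28,p28), (29,p27), (29,p28)}
  {29, 30} × {p26, p28} = {(29,p26), (29,p28), (30,p26), (30,p28)}
  {29, 30} × {p27, p28} = {(29,p27), (29,p28), (30,p27), (30,p28)}
  {28, 29} × {p26, p27, p28} = {(28,p26), (28,p27), (28,p28), (29,p26), (29,p27), (29,p28)}
  {28, 29, 30} × {p26, p28} = {(28,p26), (28,p28), (29,p26), (29,p28), (30,p26), (30,p28)}
  {28, 29, 30} × {p27, p28} = {(28,p27), (28,p28), (29,p27), (29,p28), (30,p27), (30,p28)}
  {29, 30} × {p26, p27, p28} = {(29,p26), (29,p27), (29,p28), (30,p26), (30,p27), (30,p28)}
  {28, 29, 30} × {p26, p27, p28} = {(28,p26), (28,p27), (28,p28), (29,p26), (29,p27), (29,p28), (30,p26), (30,p27), (30,p28)}
These 26 distinct sets form the basis B.
Close under arbitrary unions to get τ_{X×Y}; counting gives |τ_{X×Y}| = 108.


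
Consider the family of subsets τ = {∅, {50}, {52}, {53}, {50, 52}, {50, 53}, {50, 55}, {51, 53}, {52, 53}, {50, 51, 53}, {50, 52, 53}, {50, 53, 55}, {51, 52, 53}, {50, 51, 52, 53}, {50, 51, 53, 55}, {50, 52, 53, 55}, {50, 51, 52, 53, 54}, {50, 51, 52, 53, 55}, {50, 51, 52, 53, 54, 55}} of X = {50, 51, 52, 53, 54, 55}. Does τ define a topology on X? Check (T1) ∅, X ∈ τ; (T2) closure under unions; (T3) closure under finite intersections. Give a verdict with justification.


τ is NOT a topology on X.

Axiom (T1): ∅ ∈ τ? Yes; X ∈ τ? Yes.
Axiom (T2/T3): check pairwise unions and intersections of members of τ.
Counterexample for (T2): {52} ∪ {50, 55} = {50, 52, 55} ∉ τ. Therefore τ is NOT a topology.


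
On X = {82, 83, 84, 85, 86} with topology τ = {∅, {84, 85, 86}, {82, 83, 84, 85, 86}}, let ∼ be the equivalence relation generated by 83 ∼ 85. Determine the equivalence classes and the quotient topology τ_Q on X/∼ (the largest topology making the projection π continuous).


X/∼ = {[82], [83=85], [84], [86]}; |τ_Q| = 2.

Equivalence classes: [82], [83=85], [84], [86].
Quotient map π: X → X/∼ sends 82 ↦ [82], 83 ↦ [83=85], 84 ↦ [84], 85 ↦ [83=85], 86 ↦ [86].
For each subset V ⊆ X/∼, compute π^{-1}(V) ⊆ X and check whether π^{-1}(V) ∈ τ. V is open in τ_Q iff π^{-1}(V) ∈ τ.
  V = {}: π^{-1}(V) = ∅ ∈ τ ✓.
  V = {[82]}: π^{-1}(V) = {82} ∉ τ ✗.
  V = {[83=85]}: π^{-1}(V) = {83, 85} ∉ τ ✗.
  V = {[82], [83=85]}: π^{-1}(V) = {82, 83, 85} ∉ τ ✗.
  V = {[84]}: π^{-1}(V) = {84} ∉ τ ✗.
  V = {[82], [84]}: π^{-1}(V) = {82, 84} ∉ τ ✗.
  V = {[83=85], [84]}: π^{-1}(V) = {83, 84, 85} ∉ τ ✗.
  V = {[82], [83=85], [84]}: π^{-1}(V) = {82, 83, 84, 85} ∉ τ ✗.
  V = {[86]}: π^{-1}(V) = {86} ∉ τ ✗.
  V = {[82], [86]}: π^{-1}(V) = {82, 86} ∉ τ ✗.
  V = {[83=85], [86]}: π^{-1}(V) = {83, 85, 86} ∉ τ ✗.
  V = {[82], [83=85], [86]}: π^{-1}(V) = {82, 83, 85, 86} ∉ τ ✗.
  V = {[84], [86]}: π^{-1}(V) = {84, 86} ∉ τ ✗.
  V = {[82], [84], [86]}: π^{-1}(V) = {82, 84, 86} ∉ τ ✗.
  V = {[83=85], [84], [86]}: π^{-1}(V) = {83, 84, 85, 86} ∉ τ ✗.
  V = {[82], [83=85], [84], [86]}: π^{-1}(V) = {82, 83, 84, 85, 86} ∈ τ ✓.
Open sets in the quotient: τ_Q = {{}, {[82], [83=85], [84], [86]}} (2 elements).


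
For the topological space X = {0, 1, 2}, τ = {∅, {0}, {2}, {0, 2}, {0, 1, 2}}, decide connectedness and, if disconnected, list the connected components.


(X, τ) is connected.

Find clopen sets (U ∈ τ with X ∖ U ∈ τ):
  U = ∅, X ∖ U = {0, 1, 2} — both open, so U is clopen.
  U = {0, 1, 2}, X ∖ U = ∅ — both open, so U is clopen.
Only trivial clopens (∅ and X) exist, so (X, τ) is connected.
Compute connected components by grouping points that agree on all clopens:
  component: {0, 1, 2}


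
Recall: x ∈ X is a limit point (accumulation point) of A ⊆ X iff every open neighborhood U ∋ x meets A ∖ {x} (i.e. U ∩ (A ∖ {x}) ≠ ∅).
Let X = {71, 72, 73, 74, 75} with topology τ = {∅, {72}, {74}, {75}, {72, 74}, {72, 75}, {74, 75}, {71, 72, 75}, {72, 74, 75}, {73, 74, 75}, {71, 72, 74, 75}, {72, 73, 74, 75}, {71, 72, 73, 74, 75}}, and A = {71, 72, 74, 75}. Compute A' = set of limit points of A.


A' = {71, 73}

For each x ∈ X, list the open sets U ∈ τ with x ∈ U, then check whether U ∩ (A ∖ {x}) ≠ ∅ for every such U.
  x = 71: opens ∋ x are {71, 72, 75}, {71, 72, 74, 75}, {71, 72, 73, 74, 75}; each meets A ∖ {71}, so x IS a limit point.
  x = 72: open {72} ∋ x has {72} ∩ (A ∖ {72}) = ∅, so x is NOT a limit point.
  x = 73: opens ∋ x are {73, 74, 75}, {72, 73, 74, 75}, {71, 72, 73, 74, 75}; each meets A ∖ {73}, so x IS a limit point.
  x = 74: open {74} ∋ x has {74} ∩ (A ∖ {74}) = ∅, so x is NOT a limit point.
  x = 75: open {75} ∋ x has {75} ∩ (A ∖ {75}) = ∅, so x is NOT a limit point.
Collecting: A' = {71, 73}.


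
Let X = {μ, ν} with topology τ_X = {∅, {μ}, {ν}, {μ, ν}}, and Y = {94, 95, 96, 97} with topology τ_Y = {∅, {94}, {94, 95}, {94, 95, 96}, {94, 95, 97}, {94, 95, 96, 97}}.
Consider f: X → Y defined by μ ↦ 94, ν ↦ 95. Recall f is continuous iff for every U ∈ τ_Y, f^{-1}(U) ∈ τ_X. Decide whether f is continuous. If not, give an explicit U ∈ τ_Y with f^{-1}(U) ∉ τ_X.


f IS continuous.

Compute f^{-1}(U) for each U ∈ τ_Y:
  U = ∅: f^{-1}(U) = ∅ ∈ τ_X ✓.
  U = {94}: f^{-1}(U) = {μ} ∈ τ_X ✓.
  U = {94, 95}: f^{-1}(U) = {μ, ν} ∈ τ_X ✓.
  U = {94, 95, 96}: f^{-1}(U) = {μ, ν} ∈ τ_X ✓.
  U = {94, 95, 97}: f^{-1}(U) = {μ, ν} ∈ τ_X ✓.
  U = {94, 95, 96, 97}: f^{-1}(U) = {μ, ν} ∈ τ_X ✓.
Every preimage lies in τ_X, so f IS continuous.


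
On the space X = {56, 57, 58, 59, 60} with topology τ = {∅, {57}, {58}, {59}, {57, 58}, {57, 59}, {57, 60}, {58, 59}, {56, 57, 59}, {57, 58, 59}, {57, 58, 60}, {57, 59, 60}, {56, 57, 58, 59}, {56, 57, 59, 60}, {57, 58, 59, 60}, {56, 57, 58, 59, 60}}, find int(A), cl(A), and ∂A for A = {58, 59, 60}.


int(A) = {58, 59}, cl(A) = {56, 58, 59, 60}, ∂A = {56, 60}.

Closed sets in (X, τ) are complements of opens:
  closed(X, τ) = {∅, {56}, {58}, {60}, {56, 58}, {56, 59}, {56, 60}, {58, 60}, {56, 57, 60}, {56, 58, 59}, {56, 58, 60}, {56, 59, 60}, {56, 57, 58, 60}, {56, 57, 59, 60}, {56, 58, 59, 60}, {56, 57, 58, 59, 60}}.
int(A) = ⋃ {U ∈ τ : U ⊆ A}. Opens contained in A: ∅, {58}, {59}, {58, 59}.
Taking the union of these: int(A) = {58, 59}.
cl(A) = ⋂ {C closed : A ⊆ C}. Closed sets containing A: {56, 58, 59, 60}, {56, 57, 58, 59, 60}.
Intersecting these: cl(A) = {56, 58, 59, 60}.
∂A = cl(A) ∖ int(A) = {56, 58, 59, 60} ∖ {58, 59} = {56, 60}.


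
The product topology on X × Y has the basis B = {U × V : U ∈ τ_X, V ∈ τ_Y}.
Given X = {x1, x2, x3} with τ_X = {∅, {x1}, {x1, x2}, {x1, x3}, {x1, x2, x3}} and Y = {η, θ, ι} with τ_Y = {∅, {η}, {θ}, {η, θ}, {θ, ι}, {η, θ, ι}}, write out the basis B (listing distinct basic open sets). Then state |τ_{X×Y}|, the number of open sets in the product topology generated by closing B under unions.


Basis B = {∅ × ∅, {x1} × {η}, {x1} × {θ}, {x1} × {η, θ}, {x1, x2} × {η}, {x1, x3} × {η}, {x1} × {θ, ι}, {x1, x2} × {θ}, {x1, x3} × {θ}, {x1} × {η, θ, ι}, {x1, x2, x3} × {η}, {x1, x2, x3} × {θ}, {x1, x2} × {η, θ}, {x1, x3} × {η, θ}, {x1, x2} × {θ, ι}, {x1, x3} × {θ, ι}, {x1, x2} × {η, θ, ι}, {x1, x3} × {η, θ, ι}, {x1, x2, x3} × {η, θ}, {x1, x2, x3} × {θ, ι}, {x1, x2, x3} × {η, θ, ι}}; |τ_{X×Y}| = 70.

Enumerate products U × V with U ∈ τ_X, V ∈ τ_Y (deduplicated):
  ∅ × ∅ = {} (∅)
  {x1} × {η} = {(x1,η)}
  {x1} × {θ} = {(x1,θ)}
  {x1} × {η, θ} = {(x1,η), (x1,θ)}
  {x1, x2} × {η} = {(x1,η), (x2,η)}
  {x1, x3} × {η} = {(x1,η), (x3,η)}
  {x1} × {θ, ι} = {(x1,θ), (x1,ι)}
  {x1, x2} × {θ} = {(x1,θ), (x2,θ)}
  {x1, x3} × {θ} = {(x1,θ), (x3,θ)}
  {x1} × {η, θ, ι} = {(x1,η), (x1,θ), (x1,ι)}
  {x1, x2, x3} × {η} = {(x1,η), (x2,η), (x3,η)}
  {x1, x2, x3} × {θ} = {(x1,θ), (x2,θ), (x3,θ)}
  {x1, x2} × {η, θ} = {(x1,η), (x1,θ), (x2,η), (x2,θ)}
  {x1, x3} × {η, θ} = {(x1,η), (x1,θ), (x3,η), (x3,θ)}
  {x1, x2} × {θ, ι} = {(x1,θ), (x1,ι), (x2,θ), (x2,ι)}
  {x1, x3} × {θ, ι} = {(x1,θ), (x1,ι), (x3,θ), (x3,ι)}
  {x1, x2} × {η, θ, ι} = {(x1,η), (x1,θ), (x1,ι), (x2,η), (x2,θ), (x2,ι)}
  {x1, x3} × {η, θ, ι} = {(x1,η), (x1,θ), (x1,ι), (x3,η), (x3,θ), (x3,ι)}
  {x1, x2, x3} × {η, θ} = {(x1,η), (x1,θ), (x2,η), (x2,θ), (x3,η), (x3,θ)}
  {x1, x2, x3} × {θ, ι} = {(x1,θ), (x1,ι), (x2,θ), (x2,ι), (x3,θ), (x3,ι)}
  {x1, x2, x3} × {η, θ, ι} = {(x1,η), (x1,θ), (x1,ι), (x2,η), (x2,θ), (x2,ι), (x3,η), (x3,θ), (x3,ι)}
These 21 distinct sets form the basis B.
Close under arbitrary unions to get τ_{X×Y}; counting gives |τ_{X×Y}| = 70.


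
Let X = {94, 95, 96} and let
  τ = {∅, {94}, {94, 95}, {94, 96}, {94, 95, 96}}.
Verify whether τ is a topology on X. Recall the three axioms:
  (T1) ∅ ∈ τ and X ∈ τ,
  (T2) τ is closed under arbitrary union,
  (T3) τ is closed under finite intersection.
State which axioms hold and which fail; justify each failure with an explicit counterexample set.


τ IS a topology on X.

Axiom (T1): ∅ ∈ τ? Yes; X ∈ τ? Yes.
Axiom (T2/T3): check pairwise unions and intersections of members of τ.
All pairwise intersections and unions checked — each lies in τ. Therefore τ satisfies (T1), (T2), (T3): it IS a topology on X.
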